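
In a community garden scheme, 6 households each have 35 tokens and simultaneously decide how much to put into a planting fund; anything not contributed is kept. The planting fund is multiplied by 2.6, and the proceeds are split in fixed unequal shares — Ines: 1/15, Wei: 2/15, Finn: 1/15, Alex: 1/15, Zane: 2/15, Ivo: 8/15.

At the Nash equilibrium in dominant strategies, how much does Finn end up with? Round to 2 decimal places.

A player with share s gets back 2.6·s per unit contributed, so full contribution is dominant for anyone with s > 1/2.6 = 0.3846 and zero contribution is dominant for anyone below.
Ivo alone (share 8/15) is above the threshold, contributing 35; the remaining 5 contribute 0. Total contributed: 35.
Finn keeps 35 and receives 2.6 × 35 × 1/15 = 6.07 from the planting fund, for a payoff of 41.07.

41.07 tokens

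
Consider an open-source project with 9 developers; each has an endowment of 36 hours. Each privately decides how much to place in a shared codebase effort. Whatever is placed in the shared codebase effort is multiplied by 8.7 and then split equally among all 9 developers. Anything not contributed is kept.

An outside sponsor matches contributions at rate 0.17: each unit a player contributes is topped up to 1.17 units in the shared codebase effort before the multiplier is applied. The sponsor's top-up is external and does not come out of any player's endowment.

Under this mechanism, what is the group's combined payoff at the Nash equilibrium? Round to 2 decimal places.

3298.00 hours

With the mechanism, a contributed unit returns 8.7 × 1.17 / 9 = 1.1310 per unit of net cost to the contributor — now above 1 — so contributing fully is weakly dominant for every player.
At the Nash equilibrium everyone contributes 36. Group total payoff = 8.7 × 1.17 × 324 = 3298.00.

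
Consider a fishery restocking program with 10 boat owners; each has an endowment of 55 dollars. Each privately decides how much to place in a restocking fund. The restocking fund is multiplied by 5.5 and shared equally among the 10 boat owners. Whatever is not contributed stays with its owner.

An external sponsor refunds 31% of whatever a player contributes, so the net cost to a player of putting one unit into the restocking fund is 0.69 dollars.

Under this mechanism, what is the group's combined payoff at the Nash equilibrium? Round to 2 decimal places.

550.00 dollars

The effective private return is (5.5/10) / 0.69 = 0.7971, which is still under 1, so the mechanism doesn't change anyone's dominant strategy: zero contribution.
Everyone keeps their endowment and the group total is 10 × 55 = 550.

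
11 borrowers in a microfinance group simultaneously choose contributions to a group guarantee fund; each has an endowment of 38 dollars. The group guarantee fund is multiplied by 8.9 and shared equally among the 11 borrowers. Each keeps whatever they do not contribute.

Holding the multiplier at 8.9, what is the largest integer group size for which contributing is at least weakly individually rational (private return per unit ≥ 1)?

Private return per unit is 8.9/(group size), which is ≥ 1 whenever the group size is ≤ 8.9.
The largest such integer is 8.

8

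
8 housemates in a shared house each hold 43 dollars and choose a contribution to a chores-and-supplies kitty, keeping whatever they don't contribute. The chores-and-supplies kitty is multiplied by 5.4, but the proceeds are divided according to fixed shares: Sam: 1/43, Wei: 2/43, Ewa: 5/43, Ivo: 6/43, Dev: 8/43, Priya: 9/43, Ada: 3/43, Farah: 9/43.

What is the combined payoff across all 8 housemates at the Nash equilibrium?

911.60 dollars

Player j's private return per contributed unit is 5.4 × (j's share). Contributing is weakly dominant for j when that share is at least 1/5.4 = 0.1852, and contributing 0 is dominant otherwise.
Dev, Priya and Farah are above the threshold, contributing 43 each; the remaining 5 contribute 0. Total contributed: 129.
The chores-and-supplies kitty pays out 5.4 × 129 = 696.60 in total (split across the unequal shares, but the aggregate is all that matters for the group sum).
The 5 free-riders keep 43 each, adding 215. Group total = 215 + 696.60 = 911.60.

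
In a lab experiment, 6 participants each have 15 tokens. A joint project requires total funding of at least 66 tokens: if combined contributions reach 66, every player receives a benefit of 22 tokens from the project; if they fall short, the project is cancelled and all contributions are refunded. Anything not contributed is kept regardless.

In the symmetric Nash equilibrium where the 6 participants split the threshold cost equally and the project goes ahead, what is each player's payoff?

Equal share of the threshold: 66/6 = 11.
At this profile no one gains by cutting their contribution: any cut drops the total below 66, the project is cancelled, contributions are refunded, and the deviator ends with 15, which is less than 15 − 11 + 22 = 26. Contributing more than 11 just wastes the excess. So contributing exactly 11 is a best response.
Each player's payoff: 15 − 11 + 22 = 26.

26 tokens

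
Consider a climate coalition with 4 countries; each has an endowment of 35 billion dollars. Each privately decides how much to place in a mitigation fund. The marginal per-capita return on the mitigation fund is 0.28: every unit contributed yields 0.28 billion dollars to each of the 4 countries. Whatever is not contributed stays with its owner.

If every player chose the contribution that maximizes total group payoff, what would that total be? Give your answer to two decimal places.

156.80 billion dollars

Each contributed unit returns 1.120 to the group as a whole (0.28 to each of 4 players), which exceeds 1, so the social optimum is full contribution: group total = 1.120 × 140 = 156.80.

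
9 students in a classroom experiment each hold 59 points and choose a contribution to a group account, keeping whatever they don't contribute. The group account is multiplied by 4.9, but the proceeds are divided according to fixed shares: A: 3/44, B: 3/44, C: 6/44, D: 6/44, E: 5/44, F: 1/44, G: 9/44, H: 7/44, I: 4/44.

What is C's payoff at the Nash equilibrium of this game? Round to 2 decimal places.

A player with share s gets back 4.9·s per unit contributed, so full contribution is dominant for anyone with s > 1/4.9 = 0.2041 and zero contribution is dominant for anyone below.
G alone (share 9/44) is above the threshold, contributing 59; the remaining 8 contribute 0. Total contributed: 59.
C keeps 59 and receives 4.9 × 59 × 6/44 = 39.42 from the group account, for a payoff of 98.42.

98.42 points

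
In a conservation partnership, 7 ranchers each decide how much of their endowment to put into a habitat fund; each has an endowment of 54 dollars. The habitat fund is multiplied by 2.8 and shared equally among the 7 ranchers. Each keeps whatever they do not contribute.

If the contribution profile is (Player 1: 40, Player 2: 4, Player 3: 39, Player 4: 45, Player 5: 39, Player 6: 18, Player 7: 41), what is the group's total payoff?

784.80 dollars

Total contributed: 40 + 4 + 39 + 45 + 39 + 18 + 41 = 226; total kept: 7 × 54 − 226 = 152.
The habitat fund pays out 2.8 × 226 = 632.80 in aggregate.
Group total = 152 + 632.80 = 784.80.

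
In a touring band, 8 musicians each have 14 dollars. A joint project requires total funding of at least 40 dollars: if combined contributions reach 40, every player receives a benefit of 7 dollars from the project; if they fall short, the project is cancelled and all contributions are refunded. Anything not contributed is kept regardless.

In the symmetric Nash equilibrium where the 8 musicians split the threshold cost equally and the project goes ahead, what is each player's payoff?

Equal share of the threshold: 40/8 = 5.
At this profile no one gains by cutting their contribution: any cut drops the total below 40, the project is cancelled, contributions are refunded, and the deviator ends with 14, which is less than 14 − 5 + 7 = 16. Contributing more than 5 just wastes the excess. So contributing exactly 5 is a best response.
Each player's payoff: 14 − 5 + 7 = 16.

16 dollars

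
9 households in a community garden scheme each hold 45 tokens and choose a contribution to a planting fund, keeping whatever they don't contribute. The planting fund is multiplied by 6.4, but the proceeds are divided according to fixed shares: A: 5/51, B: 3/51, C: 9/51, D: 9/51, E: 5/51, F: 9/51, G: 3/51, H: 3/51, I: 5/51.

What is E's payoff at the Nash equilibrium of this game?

129.71 tokens

For player j, contributing a unit is worthwhile iff 6.4 × (j's share) ≥ 1, i.e. iff j's share is at least 0.1563.
C, D and F clear that bar, contributing 45 each; the remaining 6 contribute 0. Total contributed: 135.
E keeps 45 and receives 6.4 × 135 × 5/51 = 84.71 from the planting fund, for a payoff of 129.71.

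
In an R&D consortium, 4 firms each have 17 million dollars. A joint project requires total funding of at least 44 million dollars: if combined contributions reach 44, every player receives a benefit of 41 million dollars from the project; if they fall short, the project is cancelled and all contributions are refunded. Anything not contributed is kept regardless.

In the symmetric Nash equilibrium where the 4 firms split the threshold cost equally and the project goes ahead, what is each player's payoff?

47 million dollars

Equal share of the threshold: 44/4 = 11.
At this profile no one gains by cutting their contribution: any cut drops the total below 44, the project is cancelled, contributions are refunded, and the deviator ends with 17, which is less than 17 − 11 + 41 = 47. Contributing more than 11 just wastes the excess. So contributing exactly 11 is a best response.
Each player's payoff: 17 − 11 + 41 = 47.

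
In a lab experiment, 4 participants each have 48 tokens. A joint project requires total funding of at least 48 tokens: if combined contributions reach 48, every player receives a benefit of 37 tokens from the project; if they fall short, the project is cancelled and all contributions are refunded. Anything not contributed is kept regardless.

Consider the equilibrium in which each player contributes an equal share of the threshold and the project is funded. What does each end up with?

Equal share of the threshold: 48/4 = 12.
At this profile no one gains by cutting their contribution: any cut drops the total below 48, the project is cancelled, contributions are refunded, and the deviator ends with 48, which is less than 48 − 12 + 37 = 73. Contributing more than 12 just wastes the excess. So contributing exactly 12 is a best response.
Each player's payoff: 48 − 12 + 37 = 73.

73 tokens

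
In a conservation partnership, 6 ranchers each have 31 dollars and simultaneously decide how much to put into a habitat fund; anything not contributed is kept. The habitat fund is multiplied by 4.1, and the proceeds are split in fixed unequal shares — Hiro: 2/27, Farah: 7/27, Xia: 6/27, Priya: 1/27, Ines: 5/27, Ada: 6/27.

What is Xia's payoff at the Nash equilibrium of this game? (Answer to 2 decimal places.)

Player j's private return per contributed unit is 4.1 × (j's share). Contributing is weakly dominant for j when that share is at least 1/4.1 = 0.2439, and contributing 0 is dominant otherwise.
The only share above 0.2439 is Farah's 7/27, contributing 31; the remaining 5 contribute 0. Total contributed: 31.
Xia keeps 31 and receives 4.1 × 31 × 6/27 = 28.24 from the habitat fund, for a payoff of 59.24.

59.24 dollars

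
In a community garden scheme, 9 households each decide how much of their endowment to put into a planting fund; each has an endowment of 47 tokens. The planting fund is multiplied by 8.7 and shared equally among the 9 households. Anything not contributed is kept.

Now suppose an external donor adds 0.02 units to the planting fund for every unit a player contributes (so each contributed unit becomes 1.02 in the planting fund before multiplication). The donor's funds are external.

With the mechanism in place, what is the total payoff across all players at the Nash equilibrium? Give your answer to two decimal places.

423.00 tokens

With the mechanism, a contributed unit returns 8.7 × 1.02 / 9 = 0.9860 per unit of net cost — still below 1 — so contributing 0 remains dominant for every player.
Everyone keeps their endowment and the group total is 9 × 47 = 423.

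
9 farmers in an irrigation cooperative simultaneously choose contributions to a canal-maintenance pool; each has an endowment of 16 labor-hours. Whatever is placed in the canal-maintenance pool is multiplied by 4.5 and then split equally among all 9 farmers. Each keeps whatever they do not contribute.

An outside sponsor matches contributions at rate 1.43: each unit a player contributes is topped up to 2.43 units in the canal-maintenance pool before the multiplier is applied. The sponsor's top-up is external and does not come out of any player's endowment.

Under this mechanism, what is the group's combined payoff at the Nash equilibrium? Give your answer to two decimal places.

1574.64 labor-hours

The effective private return per unit is now 4.5 × 2.43 / 9 = 1.2150 > 1, so every player's dominant strategy flips to full contribution.
At the Nash equilibrium everyone contributes 16. Group total payoff = 4.5 × 2.43 × 144 = 1574.64.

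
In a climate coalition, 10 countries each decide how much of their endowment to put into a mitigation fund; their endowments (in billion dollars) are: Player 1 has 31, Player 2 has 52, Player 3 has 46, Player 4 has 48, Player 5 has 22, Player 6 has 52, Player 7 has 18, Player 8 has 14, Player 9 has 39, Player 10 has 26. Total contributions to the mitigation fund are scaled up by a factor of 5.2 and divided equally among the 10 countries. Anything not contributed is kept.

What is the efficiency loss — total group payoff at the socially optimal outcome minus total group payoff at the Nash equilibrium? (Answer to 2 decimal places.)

1461.60 billion dollars

The private return per contributed unit is 5.2/10 = 0.5200 < 1 for every player regardless of endowment, so the Nash equilibrium is zero contribution and the group total is Σ E_j = 31 + 52 + 46 + 48 + 22 + 52 + 18 + 14 + 39 + 26 = 348.
Each contributed unit returns 5.200 to the group, so the social optimum is full contribution by everyone: group total = 5.200 × 348 = 1809.60.
Efficiency loss = (5.200 − 1) × 348 = 1461.60.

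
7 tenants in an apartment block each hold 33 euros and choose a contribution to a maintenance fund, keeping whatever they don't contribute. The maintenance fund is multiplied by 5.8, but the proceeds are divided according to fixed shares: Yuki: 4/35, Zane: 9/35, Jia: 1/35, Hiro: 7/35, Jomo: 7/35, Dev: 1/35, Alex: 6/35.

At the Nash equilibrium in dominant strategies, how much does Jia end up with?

Each unit j contributes comes back to j as 5.8 × (j's share), so j prefers to contribute only if that share exceeds 1/5.8 = 0.1724; otherwise keeping the unit dominates.
Zane, Hiro and Jomo are above the threshold, contributing 33 each; the remaining 4 contribute 0. Total contributed: 99.
Jia keeps 33 and receives 5.8 × 99 × 1/35 = 16.41 from the maintenance fund, for a payoff of 49.41.

49.41 euros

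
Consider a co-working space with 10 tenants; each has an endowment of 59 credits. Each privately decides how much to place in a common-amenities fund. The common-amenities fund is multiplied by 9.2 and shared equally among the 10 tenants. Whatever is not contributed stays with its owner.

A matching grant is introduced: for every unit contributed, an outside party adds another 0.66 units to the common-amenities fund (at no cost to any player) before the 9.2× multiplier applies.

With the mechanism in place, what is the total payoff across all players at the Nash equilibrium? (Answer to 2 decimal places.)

With the mechanism, a contributed unit returns 9.2 × 1.66 / 10 = 1.5272 per unit of net cost to the contributor — now above 1 — so contributing fully is weakly dominant for every player.
So the Nash equilibrium is full contribution by all 10; the group earns 9.2 × 1.66 × 590 = 9010.48.

9010.48 credits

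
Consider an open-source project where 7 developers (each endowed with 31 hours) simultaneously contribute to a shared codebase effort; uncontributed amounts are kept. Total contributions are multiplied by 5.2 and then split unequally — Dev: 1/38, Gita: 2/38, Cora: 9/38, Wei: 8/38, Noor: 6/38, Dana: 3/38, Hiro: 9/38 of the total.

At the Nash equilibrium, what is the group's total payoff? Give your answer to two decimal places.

607.60 hours

A player with share s gets back 5.2·s per unit contributed, so full contribution is dominant for anyone with s > 1/5.2 = 0.1923 and zero contribution is dominant for anyone below.
The shares above 0.1923 belong to Cora, Wei and Hiro, contributing 31 each; the remaining 4 contribute 0. Total contributed: 93.
The shared codebase effort pays out 5.2 × 93 = 483.60 in total (split across the unequal shares, but the aggregate is all that matters for the group sum).
The 4 free-riders keep 31 each, adding 124. Group total = 124 + 483.60 = 607.60.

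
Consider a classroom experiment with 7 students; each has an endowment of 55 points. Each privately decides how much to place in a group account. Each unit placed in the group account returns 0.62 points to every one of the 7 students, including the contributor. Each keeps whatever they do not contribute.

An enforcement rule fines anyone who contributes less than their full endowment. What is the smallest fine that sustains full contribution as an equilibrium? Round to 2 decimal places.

20.90 points

Given the others contribute fully, the best deviation is to contribute 0 (any partial contribution still incurs the fine and gives up units whose private return 0.62 is below 1).
Deviating from 55 to 0 saves 55 points but forfeits the deviator's share of the drop in the group account: 0.62 × 55 = 34.10.
So the deviation gain is 55 − 34.10 = 20.90, and the fine must be at least 20.90 points to wipe it out.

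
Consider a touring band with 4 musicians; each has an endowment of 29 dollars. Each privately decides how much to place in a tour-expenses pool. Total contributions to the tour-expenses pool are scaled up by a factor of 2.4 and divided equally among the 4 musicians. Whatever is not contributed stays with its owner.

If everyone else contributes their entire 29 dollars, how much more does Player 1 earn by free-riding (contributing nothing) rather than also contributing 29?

Switching from a contribution of 29 to 0 lets Player 1 keep an extra 29 dollars, but lowers the tour-expenses pool by 29, which costs Player 1 their own share of that drop: 2.4/4 × 29 = 17.40.
Net gain = 29 − 17.40 = 11.60. The private return per contributed unit (0.6000) is below 1, so free-riding is indeed the best response regardless of what the others do.

11.60 dollars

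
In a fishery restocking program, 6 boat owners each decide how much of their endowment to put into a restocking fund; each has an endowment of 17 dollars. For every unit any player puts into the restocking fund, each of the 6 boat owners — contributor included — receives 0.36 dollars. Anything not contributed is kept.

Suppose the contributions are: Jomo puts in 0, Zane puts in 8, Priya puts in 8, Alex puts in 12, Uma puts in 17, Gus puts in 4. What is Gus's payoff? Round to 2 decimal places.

Total contributed: 0 + 8 + 8 + 12 + 17 + 4 = 49.
Each receives 0.36 × 49 = 17.64 from the restocking fund.
Gus keeps 17 − 4 = 13, so Gus's payoff is 13 + 17.64 = 30.64.

30.64 dollars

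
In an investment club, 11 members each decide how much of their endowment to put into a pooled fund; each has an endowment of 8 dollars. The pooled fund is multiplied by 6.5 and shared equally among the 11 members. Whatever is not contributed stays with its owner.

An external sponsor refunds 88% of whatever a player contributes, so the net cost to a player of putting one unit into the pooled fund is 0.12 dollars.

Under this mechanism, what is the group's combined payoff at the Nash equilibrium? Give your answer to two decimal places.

With the mechanism, a contributed unit returns (6.5/11) / 0.12 = 4.9242 per unit of net cost to the contributor — now above 1 — so contributing fully is weakly dominant for every player.
So the Nash equilibrium is full contribution by all 11; the group earns 11 × (8 × 0.88 + 6.5 × 8) = 649.44.

649.44 dollars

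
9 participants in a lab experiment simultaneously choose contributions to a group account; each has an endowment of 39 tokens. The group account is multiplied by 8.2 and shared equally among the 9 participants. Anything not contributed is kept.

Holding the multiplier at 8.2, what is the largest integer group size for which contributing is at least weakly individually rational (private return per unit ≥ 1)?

8

Private return per unit is 8.2/(group size), which is ≥ 1 whenever the group size is ≤ 8.2.
The largest such integer is 8.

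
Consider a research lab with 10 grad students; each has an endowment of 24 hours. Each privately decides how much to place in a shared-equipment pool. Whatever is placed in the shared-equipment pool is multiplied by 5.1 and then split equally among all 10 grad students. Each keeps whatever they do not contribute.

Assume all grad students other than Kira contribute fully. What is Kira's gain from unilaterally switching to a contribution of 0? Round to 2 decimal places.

Switching from a contribution of 24 to 0 lets Kira keep an extra 24 hours, but lowers the shared-equipment pool by 24, which costs Kira their own share of that drop: 5.1/10 × 24 = 12.24.
Net gain = 24 − 12.24 = 11.76. The private return per contributed unit (0.5100) is below 1, so free-riding is indeed the best response regardless of what the others do.

11.76 hours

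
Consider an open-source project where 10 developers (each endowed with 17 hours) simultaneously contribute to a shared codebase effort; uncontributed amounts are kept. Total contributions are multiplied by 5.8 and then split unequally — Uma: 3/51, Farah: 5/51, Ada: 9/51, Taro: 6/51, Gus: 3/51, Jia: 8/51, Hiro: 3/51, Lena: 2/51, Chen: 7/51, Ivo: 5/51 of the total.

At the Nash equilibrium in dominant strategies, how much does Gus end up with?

22.80 hours

Player j's private return per contributed unit is 5.8 × (j's share). Contributing is weakly dominant for j when that share is at least 1/5.8 = 0.1724, and contributing 0 is dominant otherwise.
Only Ada (9/51) clears that bar, contributing 17; the remaining 9 contribute 0. Total contributed: 17.
Gus keeps 17 and receives 5.8 × 17 × 3/51 = 5.80 from the shared codebase effort, for a payoff of 22.80.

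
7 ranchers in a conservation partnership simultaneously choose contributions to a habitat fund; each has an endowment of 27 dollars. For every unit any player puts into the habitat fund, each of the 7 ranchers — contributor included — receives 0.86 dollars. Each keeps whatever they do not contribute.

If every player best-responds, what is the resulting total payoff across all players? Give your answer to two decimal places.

189.00 dollars

The private return per contributed unit is 0.86 < 1, so contributing 0 is dominant for every player. At the Nash equilibrium everyone keeps their 27, and the group total is 7 × 27 = 189.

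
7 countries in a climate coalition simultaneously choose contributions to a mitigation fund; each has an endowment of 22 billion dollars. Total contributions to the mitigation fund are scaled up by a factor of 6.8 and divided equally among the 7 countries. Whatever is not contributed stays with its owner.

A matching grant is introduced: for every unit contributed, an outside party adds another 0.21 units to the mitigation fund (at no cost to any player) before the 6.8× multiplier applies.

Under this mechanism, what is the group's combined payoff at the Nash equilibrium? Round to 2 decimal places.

With the mechanism, a contributed unit returns 6.8 × 1.21 / 7 = 1.1754 per unit of net cost to the contributor — now above 1 — so contributing fully is weakly dominant for every player.
So the Nash equilibrium is full contribution by all 7; the group earns 6.8 × 1.21 × 154 = 1267.11.

1267.11 billion dollars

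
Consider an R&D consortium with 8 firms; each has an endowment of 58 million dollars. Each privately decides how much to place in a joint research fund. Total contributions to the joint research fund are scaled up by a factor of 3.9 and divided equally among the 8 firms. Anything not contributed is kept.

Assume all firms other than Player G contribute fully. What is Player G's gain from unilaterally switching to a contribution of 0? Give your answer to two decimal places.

29.73 million dollars

Switching from a contribution of 58 to 0 lets Player G keep an extra 58 million dollars, but lowers the joint research fund by 58, which costs Player G their own share of that drop: 3.9/8 × 58 = 28.27.
Net gain = 58 − 28.27 = 29.73. The private return per contributed unit (0.4875) is below 1, so free-riding is indeed the best response regardless of what the others do.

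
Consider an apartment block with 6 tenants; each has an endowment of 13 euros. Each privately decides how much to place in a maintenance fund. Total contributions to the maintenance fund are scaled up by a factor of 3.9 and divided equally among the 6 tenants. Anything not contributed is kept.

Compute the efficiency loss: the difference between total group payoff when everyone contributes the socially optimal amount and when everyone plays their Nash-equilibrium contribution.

Each contributed unit returns 3.9/6 = 0.6500 to its contributor — below 1 — so contributing 0 is dominant for every player. At the Nash equilibrium everyone keeps their 13, and the group total is 6 × 13 = 78.
Each contributed unit returns 3.900 to the group as a whole (0.6500 to each of 6 players), which exceeds 1, so the social optimum is full contribution: group total = 3.900 × 78 = 304.20.
Efficiency loss = 304.20 − 78 = 226.20.

226.20 euros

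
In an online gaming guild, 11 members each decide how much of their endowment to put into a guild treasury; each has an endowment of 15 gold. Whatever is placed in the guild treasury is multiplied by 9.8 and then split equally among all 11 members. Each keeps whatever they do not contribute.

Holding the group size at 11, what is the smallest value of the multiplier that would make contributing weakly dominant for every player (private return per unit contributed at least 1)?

11

A contributed unit returns (multiplier)/11 to its contributor.
This reaches 1 exactly when the multiplier is 11.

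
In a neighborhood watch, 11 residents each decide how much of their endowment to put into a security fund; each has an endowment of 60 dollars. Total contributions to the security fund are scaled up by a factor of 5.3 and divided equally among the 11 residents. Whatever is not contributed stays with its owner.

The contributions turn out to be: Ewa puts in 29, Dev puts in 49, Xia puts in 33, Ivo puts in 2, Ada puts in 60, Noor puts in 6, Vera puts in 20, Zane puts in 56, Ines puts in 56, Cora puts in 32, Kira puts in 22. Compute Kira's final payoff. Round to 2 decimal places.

213.86 dollars

Total contributed: 29 + 49 + 33 + 2 + 60 + 6 + 20 + 56 + 56 + 32 + 22 = 365.
Each receives 5.3 × 365 / 11 = 175.86 from the security fund.
Kira keeps 60 − 22 = 38, so Kira's payoff is 38 + 175.86 = 213.86.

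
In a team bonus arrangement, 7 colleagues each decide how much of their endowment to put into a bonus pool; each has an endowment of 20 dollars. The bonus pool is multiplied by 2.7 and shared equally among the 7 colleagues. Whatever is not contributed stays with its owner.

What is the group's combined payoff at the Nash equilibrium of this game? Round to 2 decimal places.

Each contributed unit returns 2.7/7 = 0.3857 to its contributor — below 1 — so contributing 0 is dominant for every player. At the Nash equilibrium everyone keeps their 20, and the group total is 7 × 20 = 140.

140.00 dollars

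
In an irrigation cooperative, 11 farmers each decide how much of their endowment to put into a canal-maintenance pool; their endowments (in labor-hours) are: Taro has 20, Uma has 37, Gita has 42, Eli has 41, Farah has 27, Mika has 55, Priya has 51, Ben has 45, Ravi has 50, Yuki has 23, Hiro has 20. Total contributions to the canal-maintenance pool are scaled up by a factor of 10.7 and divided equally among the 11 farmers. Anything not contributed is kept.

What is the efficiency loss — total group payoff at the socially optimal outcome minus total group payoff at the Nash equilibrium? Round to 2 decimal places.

The private return per contributed unit is 10.7/11 = 0.9727 < 1 for every player regardless of endowment, so the Nash equilibrium is zero contribution and the group total is Σ E_j = 20 + 37 + 42 + 41 + 27 + 55 + 51 + 45 + 50 + 23 + 20 = 411.
Each contributed unit returns 10.700 to the group, so the social optimum is full contribution by everyone: group total = 10.700 × 411 = 4397.70.
Efficiency loss = (10.700 − 1) × 411 = 3986.70.

3986.70 labor-hours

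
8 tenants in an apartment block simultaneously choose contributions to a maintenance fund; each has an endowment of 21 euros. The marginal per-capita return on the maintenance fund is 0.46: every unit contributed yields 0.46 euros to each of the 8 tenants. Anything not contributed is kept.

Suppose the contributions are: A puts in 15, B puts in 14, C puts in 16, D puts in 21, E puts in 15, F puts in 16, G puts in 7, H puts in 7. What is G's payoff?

Total contributed: 15 + 14 + 16 + 21 + 15 + 16 + 7 + 7 = 111.
Each receives 0.46 × 111 = 51.06 from the maintenance fund.
G keeps 21 − 7 = 14, so G's payoff is 14 + 51.06 = 65.06.

65.06 euros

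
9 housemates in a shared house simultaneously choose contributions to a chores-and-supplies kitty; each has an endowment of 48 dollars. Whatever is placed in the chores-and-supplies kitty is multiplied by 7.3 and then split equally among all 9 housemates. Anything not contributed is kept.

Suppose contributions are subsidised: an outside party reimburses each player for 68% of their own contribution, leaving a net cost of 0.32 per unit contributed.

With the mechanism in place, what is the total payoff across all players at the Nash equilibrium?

With the mechanism, a contributed unit returns (7.3/9) / 0.32 = 2.5347 per unit of net cost to the contributor — now above 1 — so contributing fully is weakly dominant for every player.
So the Nash equilibrium is full contribution by all 9; the group earns 9 × (48 × 0.68 + 7.3 × 48) = 3447.36.

3447.36 dollars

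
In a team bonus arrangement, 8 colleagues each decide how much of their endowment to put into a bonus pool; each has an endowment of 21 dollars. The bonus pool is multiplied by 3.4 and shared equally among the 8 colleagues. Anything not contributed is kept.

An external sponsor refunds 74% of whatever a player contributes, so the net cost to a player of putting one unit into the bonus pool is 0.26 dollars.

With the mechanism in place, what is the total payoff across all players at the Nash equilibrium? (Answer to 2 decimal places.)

695.52 dollars

With the mechanism, a contributed unit returns (3.4/8) / 0.26 = 1.6346 per unit of net cost to the contributor — now above 1 — so contributing fully is weakly dominant for every player.
At the Nash equilibrium everyone contributes 21. Group total payoff = 8 × (21 × 0.74 + 3.4 × 21) = 695.52.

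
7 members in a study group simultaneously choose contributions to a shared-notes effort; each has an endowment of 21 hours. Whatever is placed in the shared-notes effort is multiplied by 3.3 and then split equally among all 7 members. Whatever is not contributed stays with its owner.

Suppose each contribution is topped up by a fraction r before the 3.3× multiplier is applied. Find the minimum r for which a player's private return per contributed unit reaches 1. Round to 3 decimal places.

1.121

With matching at rate r, one contributed unit becomes (1 + r) in the shared-notes effort and returns 3.3 × (1 + r) / 7 to the contributor.
Setting this equal to 1: 1 + r = 7/3.3 = 2.1212.
So the minimum matching rate is r = 2.1212 − 1 = 1.121.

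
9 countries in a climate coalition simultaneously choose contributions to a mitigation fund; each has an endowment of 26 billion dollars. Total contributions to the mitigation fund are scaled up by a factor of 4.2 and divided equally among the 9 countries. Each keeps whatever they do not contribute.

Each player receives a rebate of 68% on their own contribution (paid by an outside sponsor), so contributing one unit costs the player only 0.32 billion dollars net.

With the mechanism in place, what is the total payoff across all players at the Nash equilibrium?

With the mechanism, a contributed unit returns (4.2/9) / 0.32 = 1.4583 per unit of net cost to the contributor — now above 1 — so contributing fully is weakly dominant for every player.
So the Nash equilibrium is full contribution by all 9; the group earns 9 × (26 × 0.68 + 4.2 × 26) = 1141.92.

1141.92 billion dollars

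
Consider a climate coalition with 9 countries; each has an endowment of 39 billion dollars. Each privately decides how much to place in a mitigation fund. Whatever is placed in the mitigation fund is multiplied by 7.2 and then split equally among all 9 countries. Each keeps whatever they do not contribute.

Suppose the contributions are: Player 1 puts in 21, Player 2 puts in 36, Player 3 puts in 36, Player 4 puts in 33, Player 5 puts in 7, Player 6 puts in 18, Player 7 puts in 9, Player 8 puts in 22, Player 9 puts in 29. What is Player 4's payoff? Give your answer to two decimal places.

Total contributed: 21 + 36 + 36 + 33 + 7 + 18 + 9 + 22 + 29 = 211.
Each receives 7.2 × 211 / 9 = 168.80 from the mitigation fund.
Player 4 keeps 39 − 33 = 6, so Player 4's payoff is 6 + 168.80 = 174.80.

174.80 billion dollars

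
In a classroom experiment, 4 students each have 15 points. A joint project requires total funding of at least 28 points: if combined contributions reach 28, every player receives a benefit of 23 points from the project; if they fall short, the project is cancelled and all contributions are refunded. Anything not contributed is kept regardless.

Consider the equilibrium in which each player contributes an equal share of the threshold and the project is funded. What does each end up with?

31 points

Equal share of the threshold: 28/4 = 7.
At this profile no one gains by cutting their contribution: any cut drops the total below 28, the project is cancelled, contributions are refunded, and the deviator ends with 15, which is less than 15 − 7 + 23 = 31. Contributing more than 7 just wastes the excess. So contributing exactly 7 is a best response.
Each player's payoff: 15 − 7 + 23 = 31.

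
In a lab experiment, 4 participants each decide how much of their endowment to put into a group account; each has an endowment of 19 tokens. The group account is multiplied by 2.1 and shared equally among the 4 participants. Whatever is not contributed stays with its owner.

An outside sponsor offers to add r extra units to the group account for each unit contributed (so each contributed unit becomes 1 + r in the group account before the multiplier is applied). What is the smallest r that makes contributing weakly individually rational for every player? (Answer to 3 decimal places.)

With matching at rate r, one contributed unit becomes (1 + r) in the group account and returns 2.1 × (1 + r) / 4 to the contributor.
Setting this equal to 1: 1 + r = 4/2.1 = 1.9048.
So the minimum matching rate is r = 1.9048 − 1 = 0.905.

0.905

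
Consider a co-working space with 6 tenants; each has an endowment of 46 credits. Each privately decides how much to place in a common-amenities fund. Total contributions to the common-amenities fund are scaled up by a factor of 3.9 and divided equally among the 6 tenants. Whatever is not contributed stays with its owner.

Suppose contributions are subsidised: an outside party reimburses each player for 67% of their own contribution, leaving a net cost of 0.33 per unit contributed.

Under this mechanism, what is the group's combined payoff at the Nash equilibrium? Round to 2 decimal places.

1261.32 credits

Under the mechanism each unit contributed yields (3.9/6) / 0.33 = 1.9697 back to its contributor per unit of net cost, which exceeds 1, making full contribution the dominant choice for everyone.
At the Nash equilibrium everyone contributes 46. Group total payoff = 6 × (46 × 0.67 + 3.9 × 46) = 1261.32.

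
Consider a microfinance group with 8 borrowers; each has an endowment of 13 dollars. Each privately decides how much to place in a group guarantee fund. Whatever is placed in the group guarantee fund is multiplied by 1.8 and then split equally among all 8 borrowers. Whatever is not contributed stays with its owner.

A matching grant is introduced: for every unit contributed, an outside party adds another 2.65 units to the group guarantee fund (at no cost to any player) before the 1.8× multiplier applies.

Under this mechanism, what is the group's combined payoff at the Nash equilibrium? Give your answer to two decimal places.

With the mechanism, a contributed unit returns 1.8 × 3.65 / 8 = 0.8213 per unit of net cost — still below 1 — so contributing 0 remains dominant for every player.
At the Nash equilibrium no one contributes; group total payoff = 8 × 13 = 104.

104.00 dollars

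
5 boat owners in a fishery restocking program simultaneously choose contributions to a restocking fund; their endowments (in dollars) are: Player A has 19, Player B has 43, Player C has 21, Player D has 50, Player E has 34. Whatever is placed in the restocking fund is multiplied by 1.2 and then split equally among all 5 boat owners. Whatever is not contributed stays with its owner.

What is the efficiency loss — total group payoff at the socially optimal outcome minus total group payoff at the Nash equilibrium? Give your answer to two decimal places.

33.40 dollars

The private return per contributed unit is 1.2/5 = 0.2400 < 1 for every player regardless of endowment, so the Nash equilibrium is zero contribution and the group total is Σ E_j = 19 + 43 + 21 + 50 + 34 = 167.
Each contributed unit returns 1.200 to the group, so the social optimum is full contribution by everyone: group total = 1.200 × 167 = 200.40.
Efficiency loss = (1.200 − 1) × 167 = 33.40.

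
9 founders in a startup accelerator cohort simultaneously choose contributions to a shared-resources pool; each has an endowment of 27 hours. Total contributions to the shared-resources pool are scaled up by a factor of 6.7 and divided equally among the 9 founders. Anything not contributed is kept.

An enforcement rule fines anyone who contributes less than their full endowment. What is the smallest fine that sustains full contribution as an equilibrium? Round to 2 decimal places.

6.90 hours

Given the others contribute fully, the best deviation is to contribute 0 (any partial contribution still incurs the fine and gives up units whose private return 0.7444 is below 1).
Deviating from 27 to 0 saves 27 hours but forfeits the deviator's share of the drop in the shared-resources pool: 6.7/9 × 27 = 20.10.
So the deviation gain is 27 − 20.10 = 6.90, and the fine must be at least 6.90 hours to wipe it out.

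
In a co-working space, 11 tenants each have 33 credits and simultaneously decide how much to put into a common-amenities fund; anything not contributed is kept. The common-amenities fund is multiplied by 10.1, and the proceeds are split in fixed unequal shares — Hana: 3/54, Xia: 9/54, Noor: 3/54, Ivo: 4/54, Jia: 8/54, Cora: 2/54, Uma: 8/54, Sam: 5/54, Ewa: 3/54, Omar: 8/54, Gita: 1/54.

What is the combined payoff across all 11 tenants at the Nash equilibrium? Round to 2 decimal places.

1564.20 credits

Player j's private return per contributed unit is 10.1 × (j's share). Contributing is weakly dominant for j when that share is at least 1/10.1 = 0.0990, and contributing 0 is dominant otherwise.
Xia, Jia, Uma and Omar clear that bar, contributing 33 each; the remaining 7 contribute 0. Total contributed: 132.
The common-amenities fund pays out 10.1 × 132 = 1333.20 in total (split across the unequal shares, but the aggregate is all that matters for the group sum).
The 7 free-riders keep 33 each, adding 231. Group total = 231 + 1333.20 = 1564.20.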